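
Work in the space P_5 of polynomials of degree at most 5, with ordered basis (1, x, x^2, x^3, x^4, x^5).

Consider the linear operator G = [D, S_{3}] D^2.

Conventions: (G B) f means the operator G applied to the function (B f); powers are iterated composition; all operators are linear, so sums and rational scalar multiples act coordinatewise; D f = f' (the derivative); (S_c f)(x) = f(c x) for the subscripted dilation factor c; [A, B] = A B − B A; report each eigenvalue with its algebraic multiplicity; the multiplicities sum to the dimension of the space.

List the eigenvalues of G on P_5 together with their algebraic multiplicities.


λ = 0 (multiplicity 6)

image of 1: 0
image of x: 0
image of x^2: 0
image of x^3: 12
image of x^4: 144x
image of x^5: 1080x^2
the matrix is upper triangular; its diagonal is (0, 0, 0, 0, 0, 0)
for a triangular matrix the eigenvalues are the diagonal entries, with algebraic multiplicity their repetition count


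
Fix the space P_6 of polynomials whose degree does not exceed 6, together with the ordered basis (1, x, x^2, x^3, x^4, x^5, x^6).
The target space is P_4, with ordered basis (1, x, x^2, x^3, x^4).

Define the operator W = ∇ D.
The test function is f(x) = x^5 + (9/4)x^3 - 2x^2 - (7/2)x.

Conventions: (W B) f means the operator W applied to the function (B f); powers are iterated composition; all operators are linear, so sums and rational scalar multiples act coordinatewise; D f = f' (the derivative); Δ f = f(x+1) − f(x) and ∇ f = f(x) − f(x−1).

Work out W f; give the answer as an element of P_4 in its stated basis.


the image equals g(x) = 20x^3 - 30x^2 + (67/2)x - 63/4

D f = 5x^4 + (27/4)x^2 - 4x - 7/2
∇ D f = 20x^3 - 30x^2 + (67/2)x - 63/4


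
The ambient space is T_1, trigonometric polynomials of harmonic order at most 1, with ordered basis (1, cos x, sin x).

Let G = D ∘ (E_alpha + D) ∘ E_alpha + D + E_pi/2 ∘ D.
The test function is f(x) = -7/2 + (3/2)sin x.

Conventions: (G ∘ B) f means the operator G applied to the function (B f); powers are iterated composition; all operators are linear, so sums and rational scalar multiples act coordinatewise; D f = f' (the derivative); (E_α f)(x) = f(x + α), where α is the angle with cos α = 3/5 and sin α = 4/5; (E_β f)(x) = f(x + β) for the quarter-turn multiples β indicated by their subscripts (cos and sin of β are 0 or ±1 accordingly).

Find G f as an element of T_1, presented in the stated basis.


g(x) = -(3/25)cos x - (96/25)sin x

E_alpha f = -7/2 + (6/5)cos x + (9/10)sin x
E_alpha E_alpha f = -7/2 + (36/25)cos x - (21/50)sin x
D E_alpha f = (9/10)cos x - (6/5)sin x
(E_alpha + D) E_alpha f = -7/2 + (117/50)cos x - (81/50)sin x
D (E_alpha + D) E_alpha f = -(81/50)cos x - (117/50)sin x
D f = (3/2)cos x
D f = (3/2)cos x
E_pi/2 D f = -(3/2)sin x
(D ∘ (E_alpha + D) ∘ E_alpha + D + E_pi/2 ∘ D) f = -(3/25)cos x - (96/25)sin x


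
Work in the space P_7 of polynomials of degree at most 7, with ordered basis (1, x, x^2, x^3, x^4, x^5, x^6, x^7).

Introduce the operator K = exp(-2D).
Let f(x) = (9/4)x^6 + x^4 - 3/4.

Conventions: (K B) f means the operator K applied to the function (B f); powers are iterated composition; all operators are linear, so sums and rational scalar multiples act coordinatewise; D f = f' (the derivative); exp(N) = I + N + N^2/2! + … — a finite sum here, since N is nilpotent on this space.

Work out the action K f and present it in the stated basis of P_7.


order-1 term: -27x^5 - 8x^3
order-2 term: 135x^4 + 24x^2
order-3 term: -360x^3 - 32x
order-4 term: 540x^2 + 16
order-5 term: -432x
order-6 term: 144
the series for exp(-2D) f terminates at order 6
exp(-2D) f = (9/4)x^6 - 27x^5 + 136x^4 - 368x^3 + 564x^2 - 464x + 637/4

the result is g(x) = (9/4)x^6 - 27x^5 + 136x^4 - 368x^3 + 564x^2 - 464x + 637/4


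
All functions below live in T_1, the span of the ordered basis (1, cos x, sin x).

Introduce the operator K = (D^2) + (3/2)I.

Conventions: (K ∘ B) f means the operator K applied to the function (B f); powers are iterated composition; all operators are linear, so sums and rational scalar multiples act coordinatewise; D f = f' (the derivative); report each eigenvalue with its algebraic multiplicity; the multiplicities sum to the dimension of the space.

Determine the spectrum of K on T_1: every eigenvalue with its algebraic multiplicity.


image of 1: 3/2
image of cos x: (1/2)cos x
image of sin x: (1/2)sin x
the matrix is diagonal; its diagonal is (3/2, 1/2, 1/2)
for a triangular matrix the eigenvalues are the diagonal entries, with algebraic multiplicity their repetition count

λ = 1/2 (multiplicity 2), λ = 3/2 (multiplicity 1)


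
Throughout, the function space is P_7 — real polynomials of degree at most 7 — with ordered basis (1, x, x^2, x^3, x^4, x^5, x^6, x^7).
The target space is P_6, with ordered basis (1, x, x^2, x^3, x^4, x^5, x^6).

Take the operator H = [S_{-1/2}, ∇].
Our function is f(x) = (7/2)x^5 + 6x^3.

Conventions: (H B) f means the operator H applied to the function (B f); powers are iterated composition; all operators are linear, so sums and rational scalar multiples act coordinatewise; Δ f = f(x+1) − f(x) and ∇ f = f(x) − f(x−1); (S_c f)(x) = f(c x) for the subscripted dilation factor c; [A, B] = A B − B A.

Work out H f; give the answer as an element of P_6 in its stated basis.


∇ f = (35/2)x^4 - 35x^3 + 53x^2 - (71/2)x + 19/2
S_{-1/2} ∇ f = (35/32)x^4 + (35/8)x^3 + (53/4)x^2 + (71/4)x + 19/2
S_{-1/2} f = -(7/64)x^5 - (3/4)x^3
∇ S_{-1/2} f = -(35/64)x^4 + (35/32)x^3 - (107/32)x^2 + (179/64)x - 55/64
[S_{-1/2}, ∇] f = (105/64)x^4 + (105/32)x^3 + (531/32)x^2 + (957/64)x + 663/64

the result is g(x) = (105/64)x^4 + (105/32)x^3 + (531/32)x^2 + (957/64)x + 663/64


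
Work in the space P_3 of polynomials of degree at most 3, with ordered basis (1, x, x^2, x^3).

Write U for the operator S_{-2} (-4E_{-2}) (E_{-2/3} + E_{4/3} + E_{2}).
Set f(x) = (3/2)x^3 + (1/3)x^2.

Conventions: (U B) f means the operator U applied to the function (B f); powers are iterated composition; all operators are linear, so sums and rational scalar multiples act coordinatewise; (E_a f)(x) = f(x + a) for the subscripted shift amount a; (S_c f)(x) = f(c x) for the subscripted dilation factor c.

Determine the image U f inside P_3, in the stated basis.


E_{-2/3} f = (3/2)x^3 - (8/3)x^2 + (14/9)x - 8/27
E_{4/3} f = (3/2)x^3 + (19/3)x^2 + (80/9)x + 112/27
E_{2} f = (3/2)x^3 + (28/3)x^2 + (58/3)x + 40/3
(E_{-2/3} + E_{4/3} + E_{2}) f = (9/2)x^3 + 13x^2 + (268/9)x + 464/27
E_{-2} (E_{-2/3} + E_{4/3} + E_{2}) f = (9/2)x^3 - 14x^2 + (286/9)x - 712/27
(-4E_{-2}) (E_{-2/3} + E_{4/3} + E_{2}) f = -18x^3 + 56x^2 - (1144/9)x + 2848/27
S_{-2} (-4E_{-2}) (E_{-2/3} + E_{4/3} + E_{2}) f = 144x^3 + 224x^2 + (2288/9)x + 2848/27

g(x) = 144x^3 + 224x^2 + (2288/9)x + 2848/27


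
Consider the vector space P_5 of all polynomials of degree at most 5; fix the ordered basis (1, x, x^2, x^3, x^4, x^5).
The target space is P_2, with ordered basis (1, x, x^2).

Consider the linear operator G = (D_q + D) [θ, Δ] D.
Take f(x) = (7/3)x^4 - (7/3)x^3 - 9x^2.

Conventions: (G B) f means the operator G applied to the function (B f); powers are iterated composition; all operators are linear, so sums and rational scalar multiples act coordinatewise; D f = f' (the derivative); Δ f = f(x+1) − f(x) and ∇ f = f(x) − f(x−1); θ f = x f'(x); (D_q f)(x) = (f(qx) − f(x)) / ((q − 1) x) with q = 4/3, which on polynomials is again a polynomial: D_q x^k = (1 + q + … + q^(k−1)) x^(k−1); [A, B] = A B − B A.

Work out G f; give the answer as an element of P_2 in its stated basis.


the image equals g(x) = -(364/3)x - 84

D f = (28/3)x^3 - 7x^2 - 18x
Δ D f = 28x^2 + 14x - 47/3
θ Δ D f = 56x^2 + 14x
θ D f = 28x^3 - 14x^2 - 18x
Δ θ D f = 84x^2 + 56x - 4
[θ, Δ] D f = -28x^2 - 42x + 4
D_q [θ, Δ] D f = -(196/3)x - 42
D [θ, Δ] D f = -56x - 42
(D_q + D) [θ, Δ] D f = -(364/3)x - 84


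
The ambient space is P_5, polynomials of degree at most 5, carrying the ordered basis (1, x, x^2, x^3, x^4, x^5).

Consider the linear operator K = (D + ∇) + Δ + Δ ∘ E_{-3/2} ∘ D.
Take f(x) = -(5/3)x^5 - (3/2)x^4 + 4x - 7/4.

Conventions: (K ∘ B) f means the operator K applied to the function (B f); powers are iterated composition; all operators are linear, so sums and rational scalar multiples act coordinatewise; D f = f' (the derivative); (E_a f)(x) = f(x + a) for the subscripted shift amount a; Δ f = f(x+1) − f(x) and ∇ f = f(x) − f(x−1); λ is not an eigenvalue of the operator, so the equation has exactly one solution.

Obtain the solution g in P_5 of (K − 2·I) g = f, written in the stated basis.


write g with unknown coordinates in the stated basis and equate coefficients in (K − 2·I) g = f
solving from the highest basis element down gives g = (5/6)x^5 + 7x^4 + (151/3)x^3 + (1511/6)x^2 + (10507/12)x + 4504/3
check: K g = (25/2)x^4 + (302/3)x^3 + (1511/3)x^2 + (10531/6)x + 36011/12
so K g − 2·g = -(5/3)x^5 - (3/2)x^4 + 4x - 7/4 = f ✓

g(x) = (5/6)x^5 + 7x^4 + (151/3)x^3 + (1511/6)x^2 + (10507/12)x + 4504/3


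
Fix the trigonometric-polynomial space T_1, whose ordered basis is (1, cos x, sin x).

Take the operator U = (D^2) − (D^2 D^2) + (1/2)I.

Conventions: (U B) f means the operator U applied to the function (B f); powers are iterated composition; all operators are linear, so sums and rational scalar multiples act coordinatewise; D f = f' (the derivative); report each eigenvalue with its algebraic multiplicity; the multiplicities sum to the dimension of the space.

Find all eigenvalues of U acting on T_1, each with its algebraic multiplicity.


image of 1: 1/2
image of cos x: -(3/2)cos x
image of sin x: -(3/2)sin x
the matrix is diagonal; its diagonal is (1/2, -3/2, -3/2)
for a triangular matrix the eigenvalues are the diagonal entries, with algebraic multiplicity their repetition count

λ = -3/2 (multiplicity 2), λ = 1/2 (multiplicity 1)


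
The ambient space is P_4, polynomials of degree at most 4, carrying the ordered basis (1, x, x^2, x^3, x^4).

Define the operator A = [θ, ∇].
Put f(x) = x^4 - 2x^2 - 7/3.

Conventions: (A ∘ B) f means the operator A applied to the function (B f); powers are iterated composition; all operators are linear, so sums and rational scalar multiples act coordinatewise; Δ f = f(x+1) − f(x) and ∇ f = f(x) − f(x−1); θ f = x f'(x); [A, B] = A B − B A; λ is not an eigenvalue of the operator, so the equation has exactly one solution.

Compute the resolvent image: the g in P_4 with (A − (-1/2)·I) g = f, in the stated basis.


the result is g(x) = 2x^4 + 16x^3 + 44x^2 + 32x - 110/3

write g with unknown coordinates in the stated basis and equate coefficients in (A − (-1/2)·I) g = f
solving from the highest basis element down gives g = 2x^4 + 16x^3 + 44x^2 + 32x - 110/3
check: A g = -8x^3 - 24x^2 - 16x + 16
so A g − (-1/2)·g = x^4 - 2x^2 - 7/3 = f ✓


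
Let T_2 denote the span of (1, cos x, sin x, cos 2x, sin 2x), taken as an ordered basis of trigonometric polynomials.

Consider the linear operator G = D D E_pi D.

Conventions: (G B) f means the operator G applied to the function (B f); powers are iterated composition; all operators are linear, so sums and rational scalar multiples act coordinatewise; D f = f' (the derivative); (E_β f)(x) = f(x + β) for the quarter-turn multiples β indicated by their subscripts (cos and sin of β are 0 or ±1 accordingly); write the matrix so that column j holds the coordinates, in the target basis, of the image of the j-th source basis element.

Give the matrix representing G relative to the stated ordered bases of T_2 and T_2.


image of 1: 0
image of cos x: -sin x
image of sin x: cos x
image of cos 2x: 8sin 2x
image of sin 2x: -8cos 2x
each image's coordinates form column j of the matrix

the matrix is [[0, 0, 0, 0, 0]; [0, 0, 1, 0, 0]; [0, -1, 0, 0, 0]; [0, 0, 0, 0, -8]; [0, 0, 0, 8, 0]] (rows listed top to bottom)


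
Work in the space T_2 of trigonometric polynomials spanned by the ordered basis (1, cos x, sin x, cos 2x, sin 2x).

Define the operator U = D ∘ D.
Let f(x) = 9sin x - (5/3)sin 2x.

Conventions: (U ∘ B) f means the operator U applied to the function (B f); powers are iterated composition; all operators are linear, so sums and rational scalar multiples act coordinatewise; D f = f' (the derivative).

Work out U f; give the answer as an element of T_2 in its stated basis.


the image equals g(x) = -9sin x + (20/3)sin 2x

D f = 9cos x - (10/3)cos 2x
D D f = -9sin x + (20/3)sin 2x


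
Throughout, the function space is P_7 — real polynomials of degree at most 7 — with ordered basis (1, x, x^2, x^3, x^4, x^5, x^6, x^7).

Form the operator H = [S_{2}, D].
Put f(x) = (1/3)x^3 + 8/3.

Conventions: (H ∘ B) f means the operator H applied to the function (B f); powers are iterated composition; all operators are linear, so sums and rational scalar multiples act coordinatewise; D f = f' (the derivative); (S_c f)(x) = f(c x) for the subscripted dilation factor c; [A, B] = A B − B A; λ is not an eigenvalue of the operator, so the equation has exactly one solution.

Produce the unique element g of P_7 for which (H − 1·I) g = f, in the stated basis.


the result is g(x) = -(1/3)x^3 + 4x^2 - 16x + 40/3

write g with unknown coordinates in the stated basis and equate coefficients in (H − 1·I) g = f
solving from the highest basis element down gives g = -(1/3)x^3 + 4x^2 - 16x + 40/3
check: H g = 4x^2 - 16x + 16
so H g − 1·g = (1/3)x^3 + 8/3 = f ✓


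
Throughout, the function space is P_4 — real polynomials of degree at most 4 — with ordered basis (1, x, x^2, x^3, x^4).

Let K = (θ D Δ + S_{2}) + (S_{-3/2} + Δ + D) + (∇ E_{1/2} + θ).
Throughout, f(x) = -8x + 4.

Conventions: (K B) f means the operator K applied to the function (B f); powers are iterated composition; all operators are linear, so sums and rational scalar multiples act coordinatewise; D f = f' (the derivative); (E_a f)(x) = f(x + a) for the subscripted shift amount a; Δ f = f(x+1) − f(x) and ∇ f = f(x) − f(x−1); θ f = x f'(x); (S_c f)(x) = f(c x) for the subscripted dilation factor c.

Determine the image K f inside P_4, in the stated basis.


the image equals g(x) = -12x - 16

Δ f = -8
D Δ f = 0
θ D Δ f = 0
S_{2} f = -16x + 4
(θ D Δ + S_{2}) f = -16x + 4
S_{-3/2} f = 12x + 4
Δ f = -8
D f = -8
(S_{-3/2} + Δ + D) f = 12x - 12
E_{1/2} f = -8x
∇ E_{1/2} f = -8
θ f = -8x
(∇ E_{1/2} + θ) f = -8x - 8
((θ D Δ + S_{2}) + (S_{-3/2} + Δ + D) + (∇ E_{1/2} + θ)) f = -12x - 16


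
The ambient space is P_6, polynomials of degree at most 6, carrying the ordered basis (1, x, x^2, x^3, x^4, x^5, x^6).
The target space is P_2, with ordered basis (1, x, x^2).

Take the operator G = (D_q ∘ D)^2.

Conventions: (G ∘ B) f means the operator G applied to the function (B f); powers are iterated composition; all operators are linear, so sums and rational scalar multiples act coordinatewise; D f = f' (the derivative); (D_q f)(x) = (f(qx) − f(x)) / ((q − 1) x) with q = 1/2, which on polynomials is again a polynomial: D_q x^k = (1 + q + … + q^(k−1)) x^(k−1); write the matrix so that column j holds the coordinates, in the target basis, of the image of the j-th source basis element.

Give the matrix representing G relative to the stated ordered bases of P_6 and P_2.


image of 1: 0
image of x: 0
image of x^2: 0
image of x^3: 0
image of x^4: 14
image of x^5: (675/16)x
image of x^6: (651/8)x^2
each image's coordinates form column j of the matrix

the matrix is [[0, 0, 0, 0, 14, 0, 0]; [0, 0, 0, 0, 0, 675/16, 0]; [0, 0, 0, 0, 0, 0, 651/8]] (rows listed top to bottom)


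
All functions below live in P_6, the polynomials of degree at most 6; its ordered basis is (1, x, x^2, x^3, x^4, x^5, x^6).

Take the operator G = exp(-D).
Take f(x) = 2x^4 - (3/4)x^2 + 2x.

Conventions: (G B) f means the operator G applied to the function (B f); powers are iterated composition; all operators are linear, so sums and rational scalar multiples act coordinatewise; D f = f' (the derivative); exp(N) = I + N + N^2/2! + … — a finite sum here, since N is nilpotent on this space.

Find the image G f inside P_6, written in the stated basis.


g(x) = 2x^4 - 8x^3 + (45/4)x^2 - (9/2)x - 3/4

order-1 term: -8x^3 + (3/2)x - 2
order-2 term: 12x^2 - 3/4
order-3 term: -8x
order-4 term: 2
the series for exp(-D) f terminates at order 4
exp(-D) f = 2x^4 - 8x^3 + (45/4)x^2 - (9/2)x - 3/4


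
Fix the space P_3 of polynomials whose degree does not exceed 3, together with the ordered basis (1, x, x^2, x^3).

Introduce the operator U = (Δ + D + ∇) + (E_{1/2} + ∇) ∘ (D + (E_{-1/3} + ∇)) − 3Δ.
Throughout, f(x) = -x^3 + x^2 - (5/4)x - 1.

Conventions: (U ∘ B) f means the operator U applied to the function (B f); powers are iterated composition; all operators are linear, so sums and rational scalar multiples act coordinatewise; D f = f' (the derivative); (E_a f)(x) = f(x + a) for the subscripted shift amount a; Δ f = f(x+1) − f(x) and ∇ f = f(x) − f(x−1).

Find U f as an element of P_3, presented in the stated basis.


Δ f = -3x^2 - x - 5/4
D f = -3x^2 + 2x - 5/4
∇ f = -3x^2 + 5x - 13/4
(Δ + D + ∇) f = -9x^2 + 6x - 23/4
D f = -3x^2 + 2x - 5/4
E_{-1/3} f = -x^3 + 2x^2 - (9/4)x - 47/108
∇ f = -3x^2 + 5x - 13/4
(E_{-1/3} + ∇) f = -x^3 - x^2 + (11/4)x - 199/54
(D + (E_{-1/3} + ∇)) f = -x^3 - 4x^2 + (19/4)x - 533/108
E_{1/2} (D + (E_{-1/3} + ∇)) f = -x^3 - (11/2)x^2 - 199/54
∇ (D + (E_{-1/3} + ∇)) f = -3x^2 - 5x + 31/4
(E_{1/2} + ∇) (D + (E_{-1/3} + ∇)) f = -x^3 - (17/2)x^2 - 5x + 439/108
Δ f = -3x^2 - x - 5/4
(-3Δ) f = 9x^2 + 3x + 15/4
((Δ + D + ∇) + (E_{1/2} + ∇) ∘ (D + (E_{-1/3} + ∇)) − 3Δ) f = -x^3 - (17/2)x^2 + 4x + 223/108

the result is g(x) = -x^3 - (17/2)x^2 + 4x + 223/108


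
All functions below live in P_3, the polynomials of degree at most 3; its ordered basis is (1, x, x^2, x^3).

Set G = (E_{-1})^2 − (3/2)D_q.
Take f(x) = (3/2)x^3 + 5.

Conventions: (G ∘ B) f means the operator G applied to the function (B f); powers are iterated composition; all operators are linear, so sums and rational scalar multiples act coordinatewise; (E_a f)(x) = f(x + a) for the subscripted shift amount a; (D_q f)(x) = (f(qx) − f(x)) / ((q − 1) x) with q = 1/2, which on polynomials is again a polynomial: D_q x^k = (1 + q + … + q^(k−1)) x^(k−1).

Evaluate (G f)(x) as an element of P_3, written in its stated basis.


E_{-1} f = (3/2)x^3 - (9/2)x^2 + (9/2)x + 7/2
E_{-1} E_{-1} f = (3/2)x^3 - 9x^2 + 18x - 7
D_q f = (21/8)x^2
(-(3/2)D_q) f = -(63/16)x^2
((E_{-1})^2 − (3/2)D_q) f = (3/2)x^3 - (207/16)x^2 + 18x - 7

the image equals g(x) = (3/2)x^3 - (207/16)x^2 + 18x - 7


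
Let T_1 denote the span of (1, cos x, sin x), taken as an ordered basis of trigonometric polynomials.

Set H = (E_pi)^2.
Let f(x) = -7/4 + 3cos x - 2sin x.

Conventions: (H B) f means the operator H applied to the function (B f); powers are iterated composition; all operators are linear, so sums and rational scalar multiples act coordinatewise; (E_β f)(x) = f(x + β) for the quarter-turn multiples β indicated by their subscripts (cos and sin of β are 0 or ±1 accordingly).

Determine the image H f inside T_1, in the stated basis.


E_pi f = -7/4 - 3cos x + 2sin x
E_pi E_pi f = -7/4 + 3cos x - 2sin x

g(x) = -7/4 + 3cos x - 2sin x


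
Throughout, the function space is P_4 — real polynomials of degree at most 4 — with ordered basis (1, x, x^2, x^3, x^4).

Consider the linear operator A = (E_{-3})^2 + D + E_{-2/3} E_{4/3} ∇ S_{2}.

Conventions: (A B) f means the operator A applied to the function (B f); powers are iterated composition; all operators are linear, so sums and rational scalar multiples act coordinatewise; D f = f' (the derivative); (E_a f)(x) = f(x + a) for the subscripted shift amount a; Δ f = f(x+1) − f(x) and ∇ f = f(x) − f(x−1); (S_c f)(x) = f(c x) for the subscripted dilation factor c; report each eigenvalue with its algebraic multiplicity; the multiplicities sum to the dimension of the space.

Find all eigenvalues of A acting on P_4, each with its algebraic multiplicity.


λ = 1 (multiplicity 5)

image of 1: 1
image of x: x - 3
image of x^2: x^2 - 2x + 112/3
image of x^3: x^3 + 9x^2 + 116x - 640/3
image of x^4: x^4 + 44x^3 + 248x^2 - (2528/3)x + 35072/27
the matrix is upper triangular; its diagonal is (1, 1, 1, 1, 1)
for a triangular matrix the eigenvalues are the diagonal entries, with algebraic multiplicity their repetition count


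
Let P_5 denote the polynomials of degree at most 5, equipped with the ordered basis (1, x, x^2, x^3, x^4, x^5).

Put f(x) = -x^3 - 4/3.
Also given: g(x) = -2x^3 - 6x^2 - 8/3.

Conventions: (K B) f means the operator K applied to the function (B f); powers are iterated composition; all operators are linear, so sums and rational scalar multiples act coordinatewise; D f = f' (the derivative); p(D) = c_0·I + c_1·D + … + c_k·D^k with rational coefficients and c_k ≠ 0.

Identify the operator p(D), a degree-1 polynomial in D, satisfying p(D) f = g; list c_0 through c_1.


D^0 f = -x^3 - 4/3
D^1 f = -3x^2
matching coefficients of g against c_0 f + c_1 Df + … from the top degree down determines the c_i
solution: c_0 = 2, c_1 = 2

p(D) = 2·I + 2·D, i.e. c_0 = 2, c_1 = 2


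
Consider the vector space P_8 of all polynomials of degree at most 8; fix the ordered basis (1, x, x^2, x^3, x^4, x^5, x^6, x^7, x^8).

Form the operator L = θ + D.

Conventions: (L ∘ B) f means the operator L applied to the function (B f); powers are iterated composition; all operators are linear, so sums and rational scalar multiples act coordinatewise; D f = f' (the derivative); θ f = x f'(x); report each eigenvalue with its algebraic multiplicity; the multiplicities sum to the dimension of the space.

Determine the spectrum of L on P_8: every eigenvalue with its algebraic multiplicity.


image of 1: 0
image of x: x + 1
image of x^2: 2x^2 + 2x
image of x^3: 3x^3 + 3x^2
image of x^4: 4x^4 + 4x^3
image of x^5: 5x^5 + 5x^4
image of x^6: 6x^6 + 6x^5
image of x^7: 7x^7 + 7x^6
image of x^8: 8x^8 + 8x^7
the matrix is upper triangular; its diagonal is (0, 1, 2, 3, 4, 5, 6, 7, 8)
for a triangular matrix the eigenvalues are the diagonal entries, with algebraic multiplicity their repetition count

λ = 0 (multiplicity 1), λ = 1 (multiplicity 1), λ = 2 (multiplicity 1), λ = 3 (multiplicity 1), λ = 4 (multiplicity 1), λ = 5 (multiplicity 1), λ = 6 (multiplicity 1), λ = 7 (multiplicity 1), λ = 8 (multiplicity 1)


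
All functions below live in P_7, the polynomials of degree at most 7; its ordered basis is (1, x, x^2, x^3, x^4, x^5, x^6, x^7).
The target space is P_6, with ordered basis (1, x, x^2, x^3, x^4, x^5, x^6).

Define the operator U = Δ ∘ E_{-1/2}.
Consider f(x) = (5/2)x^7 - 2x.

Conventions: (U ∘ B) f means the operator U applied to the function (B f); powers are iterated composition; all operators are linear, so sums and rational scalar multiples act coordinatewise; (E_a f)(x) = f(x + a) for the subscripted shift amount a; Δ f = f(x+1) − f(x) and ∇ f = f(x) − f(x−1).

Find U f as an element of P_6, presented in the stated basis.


E_{-1/2} f = (5/2)x^7 - (35/4)x^6 + (105/8)x^5 - (175/16)x^4 + (175/32)x^3 - (105/64)x^2 - (221/128)x + 251/256
Δ E_{-1/2} f = (35/2)x^6 + (175/8)x^4 + (105/32)x^2 - 251/128

the result is g(x) = (35/2)x^6 + (175/8)x^4 + (105/32)x^2 - 251/128


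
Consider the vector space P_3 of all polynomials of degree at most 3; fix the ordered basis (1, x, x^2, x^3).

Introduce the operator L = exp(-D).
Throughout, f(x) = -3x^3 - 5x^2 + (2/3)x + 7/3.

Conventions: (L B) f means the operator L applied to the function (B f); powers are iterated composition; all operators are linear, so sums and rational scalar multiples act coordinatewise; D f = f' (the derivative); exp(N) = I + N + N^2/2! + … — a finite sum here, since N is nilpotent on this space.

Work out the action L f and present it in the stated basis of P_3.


order-1 term: 9x^2 + 10x - 2/3
order-2 term: -9x - 5
order-3 term: 3
the series for exp(-D) f terminates at order 3
exp(-D) f = -3x^3 + 4x^2 + (5/3)x - 1/3

the image equals g(x) = -3x^3 + 4x^2 + (5/3)x - 1/3


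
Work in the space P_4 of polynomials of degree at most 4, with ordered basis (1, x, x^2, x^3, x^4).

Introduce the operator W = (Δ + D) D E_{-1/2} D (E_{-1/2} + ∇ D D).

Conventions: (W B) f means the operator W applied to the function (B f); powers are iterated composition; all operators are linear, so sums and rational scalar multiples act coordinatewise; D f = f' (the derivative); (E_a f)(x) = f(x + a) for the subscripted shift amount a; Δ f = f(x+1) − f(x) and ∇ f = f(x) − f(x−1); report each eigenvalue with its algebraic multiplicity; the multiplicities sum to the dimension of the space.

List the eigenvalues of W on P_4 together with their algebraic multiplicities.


λ = 0 (multiplicity 5)

image of 1: 0
image of x: 0
image of x^2: 0
image of x^3: 12
image of x^4: 48x - 36
the matrix is upper triangular; its diagonal is (0, 0, 0, 0, 0)
for a triangular matrix the eigenvalues are the diagonal entries, with algebraic multiplicity their repetition count


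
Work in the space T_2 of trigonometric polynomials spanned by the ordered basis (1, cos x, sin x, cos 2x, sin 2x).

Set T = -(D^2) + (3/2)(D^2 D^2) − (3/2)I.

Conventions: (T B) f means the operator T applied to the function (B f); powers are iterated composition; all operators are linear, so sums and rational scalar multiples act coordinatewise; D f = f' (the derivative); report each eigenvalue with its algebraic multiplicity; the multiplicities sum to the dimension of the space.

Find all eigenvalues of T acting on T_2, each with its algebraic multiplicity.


λ = -3/2 (multiplicity 1), λ = 1 (multiplicity 2), λ = 53/2 (multiplicity 2)

image of 1: -3/2
image of cos x: cos x
image of sin x: sin x
image of cos 2x: (53/2)cos 2x
image of sin 2x: (53/2)sin 2x
the matrix is diagonal; its diagonal is (-3/2, 1, 1, 53/2, 53/2)
for a triangular matrix the eigenvalues are the diagonal entries, with algebraic multiplicity their repetition count


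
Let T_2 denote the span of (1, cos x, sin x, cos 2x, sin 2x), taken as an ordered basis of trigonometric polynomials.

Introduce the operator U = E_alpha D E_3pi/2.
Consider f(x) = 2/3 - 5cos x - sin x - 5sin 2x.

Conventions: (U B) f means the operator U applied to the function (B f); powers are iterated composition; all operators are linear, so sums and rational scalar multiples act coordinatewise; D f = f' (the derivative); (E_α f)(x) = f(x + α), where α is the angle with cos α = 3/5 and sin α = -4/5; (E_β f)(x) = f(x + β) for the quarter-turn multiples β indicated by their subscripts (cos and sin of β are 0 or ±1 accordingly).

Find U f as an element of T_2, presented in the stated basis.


the result is g(x) = -(11/5)cos x - (23/5)sin x - (14/5)cos 2x + (48/5)sin 2x

E_3pi/2 f = 2/3 + cos x - 5sin x + 5sin 2x
D E_3pi/2 f = -5cos x - sin x + 10cos 2x
E_alpha D E_3pi/2 f = -(11/5)cos x - (23/5)sin x - (14/5)cos 2x + (48/5)sin 2x


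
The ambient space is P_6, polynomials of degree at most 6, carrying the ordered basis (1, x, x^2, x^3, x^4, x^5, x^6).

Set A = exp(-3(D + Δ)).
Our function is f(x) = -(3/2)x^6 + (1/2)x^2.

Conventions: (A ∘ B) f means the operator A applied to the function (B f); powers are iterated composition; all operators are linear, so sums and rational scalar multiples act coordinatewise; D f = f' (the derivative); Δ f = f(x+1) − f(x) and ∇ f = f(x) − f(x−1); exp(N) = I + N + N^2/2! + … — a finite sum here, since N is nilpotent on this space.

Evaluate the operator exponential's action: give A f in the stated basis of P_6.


g(x) = -(3/2)x^6 + 54x^5 - (1485/2)x^4 + 4950x^3 - (33479/2)x^2 + 27075x - 16395

order-1 term: 54x^5 + (135/2)x^4 + 90x^3 + (135/2)x^2 + 21x + 3
order-2 term: -810x^4 - 1620x^3 - (4455/2)x^2 - 1620x - 963/2
order-3 term: 6480x^3 + 14580x^2 + 17010x + 15795/2
order-4 term: -29160x^2 - 58320x - 41310
order-5 term: 69984x + 87480
order-6 term: -69984
the series for exp(-3(D + Δ)) f terminates at order 6
exp(-3(D + Δ)) f = -(3/2)x^6 + 54x^5 - (1485/2)x^4 + 4950x^3 - (33479/2)x^2 + 27075x - 16395


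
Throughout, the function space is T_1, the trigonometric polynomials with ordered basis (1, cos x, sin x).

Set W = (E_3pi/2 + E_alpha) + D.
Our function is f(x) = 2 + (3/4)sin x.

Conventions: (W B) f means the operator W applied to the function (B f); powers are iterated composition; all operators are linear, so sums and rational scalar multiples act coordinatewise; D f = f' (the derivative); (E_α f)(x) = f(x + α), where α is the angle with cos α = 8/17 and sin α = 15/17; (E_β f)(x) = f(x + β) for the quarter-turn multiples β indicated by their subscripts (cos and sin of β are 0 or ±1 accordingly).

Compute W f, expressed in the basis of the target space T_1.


g(x) = 4 + (45/68)cos x + (6/17)sin x

E_3pi/2 f = 2 - (3/4)cos x
E_alpha f = 2 + (45/68)cos x + (6/17)sin x
(E_3pi/2 + E_alpha) f = 4 - (3/34)cos x + (6/17)sin x
D f = (3/4)cos x
((E_3pi/2 + E_alpha) + D) f = 4 + (45/68)cos x + (6/17)sin x


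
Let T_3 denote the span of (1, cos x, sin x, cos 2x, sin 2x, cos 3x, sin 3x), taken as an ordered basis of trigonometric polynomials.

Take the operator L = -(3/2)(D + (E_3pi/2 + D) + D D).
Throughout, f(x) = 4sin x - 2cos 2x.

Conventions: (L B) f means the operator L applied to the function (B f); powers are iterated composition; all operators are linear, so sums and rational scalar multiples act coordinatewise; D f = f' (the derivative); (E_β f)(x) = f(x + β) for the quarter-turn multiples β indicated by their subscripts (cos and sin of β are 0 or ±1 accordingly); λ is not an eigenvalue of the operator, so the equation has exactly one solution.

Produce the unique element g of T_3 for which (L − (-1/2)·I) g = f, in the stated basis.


write g with unknown coordinates in the stated basis and equate coefficients in (L − (-1/2)·I) g = f
solving from the highest basis element down gives g = (24/25)cos x + (32/25)sin x - (4/25)cos 2x + (3/25)sin 2x
check: L g = -(12/25)cos x + (84/25)sin x - (48/25)cos 2x - (3/50)sin 2x
so L g − (-1/2)·g = 4sin x - 2cos 2x = f ✓

the image equals g(x) = (24/25)cos x + (32/25)sin x - (4/25)cos 2x + (3/25)sin 2x


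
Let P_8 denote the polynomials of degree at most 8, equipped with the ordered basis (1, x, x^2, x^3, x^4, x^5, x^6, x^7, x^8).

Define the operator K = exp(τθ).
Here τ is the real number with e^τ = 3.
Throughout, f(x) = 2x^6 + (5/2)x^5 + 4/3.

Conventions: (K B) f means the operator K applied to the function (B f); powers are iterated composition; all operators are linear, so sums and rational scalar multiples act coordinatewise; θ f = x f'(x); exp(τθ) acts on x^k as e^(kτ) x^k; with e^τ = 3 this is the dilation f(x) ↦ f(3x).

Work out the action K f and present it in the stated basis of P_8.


the result is g(x) = 1458x^6 + (1215/2)x^5 + 4/3

exp(τθ) x^k = e^(kτ) x^k; with e^τ = 3 this sends x^k to 3^k x^k
x^5 ↦ 243 x^5
x^6 ↦ 729 x^6
applying this coordinatewise to f: exp(τθ) f = 1458x^6 + (1215/2)x^5 + 4/3


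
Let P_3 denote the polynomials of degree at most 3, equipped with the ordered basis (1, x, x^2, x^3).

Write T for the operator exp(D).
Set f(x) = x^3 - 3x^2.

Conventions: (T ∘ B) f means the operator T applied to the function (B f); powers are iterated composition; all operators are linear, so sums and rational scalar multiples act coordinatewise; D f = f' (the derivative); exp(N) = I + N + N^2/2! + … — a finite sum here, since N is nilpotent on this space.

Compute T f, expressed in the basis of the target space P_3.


the image equals g(x) = x^3 - 3x - 2

order-1 term: 3x^2 - 6x
order-2 term: 3x - 3
order-3 term: 1
the series for exp(D) f terminates at order 3
exp(D) f = x^3 - 3x - 2


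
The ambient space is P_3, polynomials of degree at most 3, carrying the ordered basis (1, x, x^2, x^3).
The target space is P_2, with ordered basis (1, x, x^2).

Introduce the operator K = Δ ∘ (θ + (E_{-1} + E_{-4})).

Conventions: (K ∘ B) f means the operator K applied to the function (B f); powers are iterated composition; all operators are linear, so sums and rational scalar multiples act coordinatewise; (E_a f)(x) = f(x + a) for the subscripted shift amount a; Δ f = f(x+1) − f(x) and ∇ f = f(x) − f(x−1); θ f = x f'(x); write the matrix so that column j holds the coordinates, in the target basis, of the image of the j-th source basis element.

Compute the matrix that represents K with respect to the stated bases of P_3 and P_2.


image of 1: 0
image of x: 3
image of x^2: 8x - 6
image of x^3: 15x^2 - 15x + 41
each image's coordinates form column j of the matrix

the matrix is [[0, 3, -6, 41]; [0, 0, 8, -15]; [0, 0, 0, 15]] (rows listed top to bottom)


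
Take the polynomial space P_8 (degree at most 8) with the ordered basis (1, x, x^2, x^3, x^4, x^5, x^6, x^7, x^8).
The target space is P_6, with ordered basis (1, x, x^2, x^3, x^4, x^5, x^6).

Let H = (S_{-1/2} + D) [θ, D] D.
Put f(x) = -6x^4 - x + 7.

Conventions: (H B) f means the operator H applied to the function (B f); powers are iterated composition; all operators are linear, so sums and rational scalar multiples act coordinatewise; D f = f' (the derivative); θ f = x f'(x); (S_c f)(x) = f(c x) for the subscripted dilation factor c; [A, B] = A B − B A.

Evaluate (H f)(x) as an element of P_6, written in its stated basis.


D f = -24x^3 - 1
D D f = -72x^2
θ D D f = -144x^2
θ D f = -72x^3
D θ D f = -216x^2
[θ, D] D f = 72x^2
S_{-1/2} [θ, D] D f = 18x^2
D [θ, D] D f = 144x
(S_{-1/2} + D) [θ, D] D f = 18x^2 + 144x

the image equals g(x) = 18x^2 + 144x


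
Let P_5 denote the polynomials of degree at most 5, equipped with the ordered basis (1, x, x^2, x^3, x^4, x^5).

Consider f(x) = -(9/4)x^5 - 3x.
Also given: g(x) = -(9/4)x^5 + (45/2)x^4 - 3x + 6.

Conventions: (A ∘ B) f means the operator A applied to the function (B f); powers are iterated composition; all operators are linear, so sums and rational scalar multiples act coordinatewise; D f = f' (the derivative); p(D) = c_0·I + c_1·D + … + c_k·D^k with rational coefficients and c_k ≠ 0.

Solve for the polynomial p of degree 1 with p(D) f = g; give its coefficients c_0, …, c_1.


D^0 f = -(9/4)x^5 - 3x
D^1 f = -(45/4)x^4 - 3
matching coefficients of g against c_0 f + c_1 Df + … from the top degree down determines the c_i
solution: c_0 = 1, c_1 = -2

p(D) = I − 2·D, i.e. c_0 = 1, c_1 = -2


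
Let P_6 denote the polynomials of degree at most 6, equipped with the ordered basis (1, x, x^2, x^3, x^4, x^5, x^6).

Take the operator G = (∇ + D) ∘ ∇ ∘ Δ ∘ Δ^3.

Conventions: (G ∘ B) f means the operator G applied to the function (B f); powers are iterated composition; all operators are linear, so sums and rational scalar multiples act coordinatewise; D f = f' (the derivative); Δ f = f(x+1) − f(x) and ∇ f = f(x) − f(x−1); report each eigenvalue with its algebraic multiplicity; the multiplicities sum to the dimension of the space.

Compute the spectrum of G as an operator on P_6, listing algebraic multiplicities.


image of 1: 0
image of x: 0
image of x^2: 0
image of x^3: 0
image of x^4: 0
image of x^5: 0
image of x^6: 1440
the matrix is upper triangular; its diagonal is (0, 0, 0, 0, 0, 0, 0)
for a triangular matrix the eigenvalues are the diagonal entries, with algebraic multiplicity their repetition count

λ = 0 (multiplicity 7)


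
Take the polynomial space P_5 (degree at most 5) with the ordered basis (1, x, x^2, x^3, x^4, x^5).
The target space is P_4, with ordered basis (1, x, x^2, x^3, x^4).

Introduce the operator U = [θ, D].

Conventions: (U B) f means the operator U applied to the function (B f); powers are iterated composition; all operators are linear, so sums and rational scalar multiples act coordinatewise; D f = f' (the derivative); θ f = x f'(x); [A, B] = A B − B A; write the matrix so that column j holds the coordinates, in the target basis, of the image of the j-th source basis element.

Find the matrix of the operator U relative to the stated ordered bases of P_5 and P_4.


image of 1: 0
image of x: -1
image of x^2: -2x
image of x^3: -3x^2
image of x^4: -4x^3
image of x^5: -5x^4
each image's coordinates form column j of the matrix

the matrix is [[0, -1, 0, 0, 0, 0]; [0, 0, -2, 0, 0, 0]; [0, 0, 0, -3, 0, 0]; [0, 0, 0, 0, -4, 0]; [0, 0, 0, 0, 0, -5]] (rows listed top to bottom)


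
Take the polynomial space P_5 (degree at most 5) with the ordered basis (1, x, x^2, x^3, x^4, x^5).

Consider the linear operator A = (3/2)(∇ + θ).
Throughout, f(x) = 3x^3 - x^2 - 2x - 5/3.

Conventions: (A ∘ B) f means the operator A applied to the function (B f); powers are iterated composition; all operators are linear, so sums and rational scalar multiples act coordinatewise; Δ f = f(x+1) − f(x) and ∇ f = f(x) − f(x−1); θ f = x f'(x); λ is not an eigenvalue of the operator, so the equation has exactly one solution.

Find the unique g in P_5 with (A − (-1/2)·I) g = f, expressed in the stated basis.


write g with unknown coordinates in the stated basis and equate coefficients in (A − (-1/2)·I) g = f
solving from the highest basis element down gives g = (3/5)x^3 - (37/35)x^2 + (271/140)x - 5927/420
check: A g = (27/10)x^3 - (33/70)x^2 - (831/280)x + 1509/280
so A g − (-1/2)·g = 3x^3 - x^2 - 2x - 5/3 = f ✓

the image equals g(x) = (3/5)x^3 - (37/35)x^2 + (271/140)x - 5927/420


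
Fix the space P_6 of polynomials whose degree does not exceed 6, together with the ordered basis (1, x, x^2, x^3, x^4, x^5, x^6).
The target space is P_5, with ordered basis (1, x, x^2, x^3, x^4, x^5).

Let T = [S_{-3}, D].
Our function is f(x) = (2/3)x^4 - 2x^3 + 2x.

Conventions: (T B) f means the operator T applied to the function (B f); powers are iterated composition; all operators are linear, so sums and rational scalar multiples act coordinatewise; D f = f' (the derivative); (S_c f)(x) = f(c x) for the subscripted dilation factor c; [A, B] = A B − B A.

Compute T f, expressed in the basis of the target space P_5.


the result is g(x) = -288x^3 - 216x^2 + 8

D f = (8/3)x^3 - 6x^2 + 2
S_{-3} D f = -72x^3 - 54x^2 + 2
S_{-3} f = 54x^4 + 54x^3 - 6x
D S_{-3} f = 216x^3 + 162x^2 - 6
[S_{-3}, D] f = -288x^3 - 216x^2 + 8


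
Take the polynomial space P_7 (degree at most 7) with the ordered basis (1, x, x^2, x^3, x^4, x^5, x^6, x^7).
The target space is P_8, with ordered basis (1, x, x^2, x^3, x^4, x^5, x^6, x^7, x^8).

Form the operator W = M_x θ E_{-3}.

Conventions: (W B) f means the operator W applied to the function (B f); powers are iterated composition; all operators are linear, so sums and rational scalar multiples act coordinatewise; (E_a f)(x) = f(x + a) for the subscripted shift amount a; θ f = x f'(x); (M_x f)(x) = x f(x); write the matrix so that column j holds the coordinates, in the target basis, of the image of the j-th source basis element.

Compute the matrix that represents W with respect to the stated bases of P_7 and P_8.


the matrix is [[0, 0, 0, 0, 0, 0, 0, 0]; [0, 0, 0, 0, 0, 0, 0, 0]; [0, 1, -6, 27, -108, 405, -1458, 5103]; [0, 0, 2, -18, 108, -540, 2430, -10206]; [0, 0, 0, 3, -36, 270, -1620, 8505]; [0, 0, 0, 0, 4, -60, 540, -3780]; [0, 0, 0, 0, 0, 5, -90, 945]; [0, 0, 0, 0, 0, 0, 6, -126]; [0, 0, 0, 0, 0, 0, 0, 7]] (rows listed top to bottom)

image of 1: 0
image of x: x^2
image of x^2: 2x^3 - 6x^2
image of x^3: 3x^4 - 18x^3 + 27x^2
image of x^4: 4x^5 - 36x^4 + 108x^3 - 108x^2
image of x^5: 5x^6 - 60x^5 + 270x^4 - 540x^3 + 405x^2
image of x^6: 6x^7 - 90x^6 + 540x^5 - 1620x^4 + 2430x^3 - 1458x^2
image of x^7: 7x^8 - 126x^7 + 945x^6 - 3780x^5 + 8505x^4 - 10206x^3 + 5103x^2
each image's coordinates form column j of the matrix


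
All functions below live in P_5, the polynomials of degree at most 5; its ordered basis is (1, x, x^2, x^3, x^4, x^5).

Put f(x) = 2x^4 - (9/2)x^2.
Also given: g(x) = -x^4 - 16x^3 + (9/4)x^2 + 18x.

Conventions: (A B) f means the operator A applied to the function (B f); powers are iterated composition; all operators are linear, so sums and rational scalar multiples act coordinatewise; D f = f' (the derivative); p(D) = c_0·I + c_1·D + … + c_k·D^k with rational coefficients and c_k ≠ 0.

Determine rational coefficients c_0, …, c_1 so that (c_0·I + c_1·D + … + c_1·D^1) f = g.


p(D) = -(1/2)·I − 2·D, i.e. c_0 = -1/2, c_1 = -2

D^0 f = 2x^4 - (9/2)x^2
D^1 f = 8x^3 - 9x
matching coefficients of g against c_0 f + c_1 Df + … from the top degree down determines the c_i
solution: c_0 = -1/2, c_1 = -2
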